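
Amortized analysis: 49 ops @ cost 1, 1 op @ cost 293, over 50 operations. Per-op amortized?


Formula: Amortized cost = Total cost / Operations
Total cost = (49 * 1) + (1 * 293)
Total cost = 49 + 293 = 342
Amortized = 342 / 50 = 6.84

6.84


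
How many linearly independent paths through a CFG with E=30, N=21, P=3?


Formula: V(G) = E - N + 2P
V(G) = 30 - 21 + 2*3
V(G) = 9 + 6
V(G) = 15

15


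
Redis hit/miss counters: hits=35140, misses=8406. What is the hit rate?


Formula: hit rate = hits / (hits + misses) * 100
hit rate = 35140 / (35140 + 8406) * 100
hit rate = 35140 / 43546 * 100
hit rate = 80.7%

80.7%


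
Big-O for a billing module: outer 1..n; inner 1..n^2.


Reasoning: n times n^2
Complexity: O(n^3)

O(n^3)


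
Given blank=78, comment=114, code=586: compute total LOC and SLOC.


Total LOC = blank + comment + code
Total LOC = 78 + 114 + 586 = 778
SLOC (source only) = code = 586

Total LOC: 778, SLOC: 586


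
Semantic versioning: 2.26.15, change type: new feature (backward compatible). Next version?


Current: 2.26.15
Change category: 'new feature (backward compatible)' → minor bump
SemVer rule: minor bump → increment MINOR, reset PATCH to 0 (MAJOR unchanged)
New: 2.27.0

2.27.0


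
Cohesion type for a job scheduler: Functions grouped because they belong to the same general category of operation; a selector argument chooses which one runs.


Reasoning: Grouped by category of activity, not by data or sequence
Type: Logical cohesion

Logical cohesion


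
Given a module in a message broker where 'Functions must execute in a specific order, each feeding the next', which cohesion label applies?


Reasoning: Output of one is input to next
Type: Sequential cohesion

Sequential cohesion


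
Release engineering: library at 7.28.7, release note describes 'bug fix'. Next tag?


Current: 7.28.7
Change category: 'bug fix' → patch bump
SemVer rule: patch bump → increment PATCH (MAJOR and MINOR unchanged)
New: 7.28.8

7.28.8


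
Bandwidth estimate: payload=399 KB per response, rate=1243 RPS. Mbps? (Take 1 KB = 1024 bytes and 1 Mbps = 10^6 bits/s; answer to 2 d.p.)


Formula: Mbps = payload_bytes * RPS * 8 / 1e6
Payload per request = 399 KB = 399 * 1024 = 408576 bytes
Total bytes/sec = 408576 * 1243 = 507859968
Total bits/sec = 507859968 * 8 = 4062879744
Mbps = 4062879744 / 1e6 = 4062.88

4062.88 Mbps


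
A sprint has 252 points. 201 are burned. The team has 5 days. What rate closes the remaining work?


Formula: Required rate = Remaining points / Days left
Remaining = 252 - 201 = 51 points
Required rate = 51 / 5 = 10.2 points/day

10.2 points/day


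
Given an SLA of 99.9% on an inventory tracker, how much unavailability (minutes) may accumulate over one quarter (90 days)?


Formula: allowed downtime = period * (100 - SLA) / 100
Period (quarter (90 days)) = 129600 minutes
Unavailability fraction = (100 - 99.9) / 100
Allowed downtime = 129600 * (100 - 99.9) / 100
Allowed downtime = 129.6 minutes

129.6 minutes


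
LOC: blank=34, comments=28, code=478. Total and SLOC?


Total LOC = blank + comment + code
Total LOC = 34 + 28 + 478 = 540
SLOC (source only) = code = 478

Total LOC: 540, SLOC: 478


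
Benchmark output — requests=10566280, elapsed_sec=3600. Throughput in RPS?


Formula: throughput = requests / seconds
throughput = 10566280 / 3600
throughput = 2935.08 requests/second

2935.08 requests/second


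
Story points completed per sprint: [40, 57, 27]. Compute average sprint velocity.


Formula: Avg velocity = Total points / Number of sprints
Points: [40, 57, 27]
Sum = 40 + 57 + 27 = 124
Avg velocity = 124 / 3 = 41.33 points/sprint

41.33 points/sprint


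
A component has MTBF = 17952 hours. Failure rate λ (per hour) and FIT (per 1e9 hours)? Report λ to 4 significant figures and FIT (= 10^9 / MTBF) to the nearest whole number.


Formula: λ = 1 / MTBF; FIT = λ × 1e9 = 1e9 / MTBF
λ = 1 / 17952 ≈ 5.570e-05 failures/hour
FIT = 1e9 / 17952 ≈ 55704 failures per 1e9 hours (nearest whole number)

λ = 5.570e-05 /h, FIT = 55704


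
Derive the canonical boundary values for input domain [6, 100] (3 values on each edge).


Range: [6, 100]
Boundaries: just below min, min, min+1, max-1, max, just above max
Values: [5, 6, 7, 99, 100, 101]

[5, 6, 7, 99, 100, 101]


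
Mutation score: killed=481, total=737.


Mutation score = killed / total * 100
Mutation score = 481 / 737 * 100
Mutation score = 65.26%

65.26%


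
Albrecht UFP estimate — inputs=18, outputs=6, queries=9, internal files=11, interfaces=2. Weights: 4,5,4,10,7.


UFP = EI*4 + EO*5 + EQ*4 + ILF*10 + EIF*7
UFP = 18*4 + 6*5 + 9*4 + 11*10 + 2*7
UFP = 72 + 30 + 36 + 110 + 14
UFP = 262

262


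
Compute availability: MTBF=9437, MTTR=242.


Availability = MTBF / (MTBF + MTTR)
Availability = 9437 / (9437 + 242)
Availability = 9437 / 9679
Availability = 97.4997%

97.4997%


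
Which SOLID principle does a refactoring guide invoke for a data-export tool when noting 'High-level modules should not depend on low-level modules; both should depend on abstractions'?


This describes the Dependency Inversion Principle (DIP)

Dependency Inversion Principle (DIP)


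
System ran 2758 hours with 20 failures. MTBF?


Formula: MTBF = Total operating time / Number of failures
MTBF = 2758 / 20
MTBF = 137.9 hours

137.9 hours


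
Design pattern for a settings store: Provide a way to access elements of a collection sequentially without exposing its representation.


This matches the Iterator pattern

Iterator


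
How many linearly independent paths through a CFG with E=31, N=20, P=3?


Formula: V(G) = E - N + 2P
V(G) = 31 - 20 + 2*3
V(G) = 11 + 6
V(G) = 17

17


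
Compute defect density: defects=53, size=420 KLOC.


Defect density = defects / KLOC
Defect density = 53 / 420
Defect density = 0.126 defects/KLOC

0.126 defects/KLOC


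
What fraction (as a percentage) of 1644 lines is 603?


Coverage = covered / total * 100
Coverage = 603 / 1644 * 100
Coverage = 36.68%

36.68%


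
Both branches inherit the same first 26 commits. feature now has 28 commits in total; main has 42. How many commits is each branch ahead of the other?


Common ancestor: commit #26
feature commits after divergence: 28 - 26 = 2
main commits after divergence: 42 - 26 = 16
feature is 2 commits ahead of main
main is 16 commits ahead of feature

feature ahead: 2, main ahead: 16


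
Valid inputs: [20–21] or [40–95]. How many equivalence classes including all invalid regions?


Valid ranges: [20,21] and [40,95]
Class 1: x < 20 — invalid
Class 2: 20 ≤ x ≤ 21 — valid
Class 3: 21 < x < 40 — invalid (gap between ranges)
Class 4: 40 ≤ x ≤ 95 — valid
Class 5: x > 95 — invalid
Total equivalence classes: 5

5 equivalence classes


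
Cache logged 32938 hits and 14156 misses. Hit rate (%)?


Formula: hit rate = hits / (hits + misses) * 100
hit rate = 32938 / (32938 + 14156) * 100
hit rate = 32938 / 47094 * 100
hit rate = 69.94%

69.94%


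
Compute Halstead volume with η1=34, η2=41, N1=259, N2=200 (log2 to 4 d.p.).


Formula: V = N * log2(η), where N = N1 + N2 and η = η1 + η2
η = 34 + 41 = 75
N = 259 + 200 = 459
log2(75) ≈ 6.2288
V = 459 * 6.2288 = 2859.02

2859.02


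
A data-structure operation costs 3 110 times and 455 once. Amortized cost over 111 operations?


Formula: Amortized cost = Total cost / Operations
Total cost = (110 * 3) + (1 * 455)
Total cost = 330 + 455 = 785
Amortized = 785 / 111 = 7.0721

7.0721


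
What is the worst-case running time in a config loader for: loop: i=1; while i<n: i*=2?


Reasoning: i doubles each step so iterations are log2(n)
Complexity: O(log n)

O(log n)


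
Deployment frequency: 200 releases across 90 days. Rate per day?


Formula: deployments per day = releases / days
= 200 / 90
= 2.222 deploys/day
(equivalently, 15.56 deploys/week)

2.222 deploys/day


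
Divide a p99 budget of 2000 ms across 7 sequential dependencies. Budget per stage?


Formula: per_stage = total_budget / stages
per_stage = 2000 / 7
per_stage = 285.71 ms

285.71 ms


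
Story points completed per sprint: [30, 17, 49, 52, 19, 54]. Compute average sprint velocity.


Formula: Avg velocity = Total points / Number of sprints
Points: [30, 17, 49, 52, 19, 54]
Sum = 30 + 17 + 49 + 52 + 19 + 54 = 221
Avg velocity = 221 / 6 = 36.83 points/sprint

36.83 points/sprint


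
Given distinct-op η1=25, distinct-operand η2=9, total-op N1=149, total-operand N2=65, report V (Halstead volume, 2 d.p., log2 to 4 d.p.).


Formula: V = N * log2(η), where N = N1 + N2 and η = η1 + η2
η = 25 + 9 = 34
N = 149 + 65 = 214
log2(34) ≈ 5.0875
V = 214 * 5.0875 = 1088.73

1088.73


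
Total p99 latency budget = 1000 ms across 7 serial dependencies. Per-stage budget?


Formula: per_stage = total_budget / stages
per_stage = 1000 / 7
per_stage = 142.86 ms

142.86 ms


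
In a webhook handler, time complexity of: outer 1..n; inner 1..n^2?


Reasoning: n times n^2
Complexity: O(n^3)

O(n^3)


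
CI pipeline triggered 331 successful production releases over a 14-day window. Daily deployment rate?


Formula: deployments per day = releases / days
= 331 / 14
= 23.643 deploys/day
(equivalently, 165.5 deploys/week)

23.643 deploys/day


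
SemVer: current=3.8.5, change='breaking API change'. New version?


Current: 3.8.5
Change category: 'breaking API change' → major bump
SemVer rule: major bump → increment MAJOR, reset MINOR and PATCH to 0
New: 4.0.0

4.0.0


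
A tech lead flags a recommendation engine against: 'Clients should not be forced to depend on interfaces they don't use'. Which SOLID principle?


This describes the Interface Segregation Principle (ISP)

Interface Segregation Principle (ISP)


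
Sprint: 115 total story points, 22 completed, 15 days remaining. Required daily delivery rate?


Formula: Required rate = Remaining points / Days left
Remaining = 115 - 22 = 93 points
Required rate = 93 / 15 = 6.2 points/day

6.2 points/day


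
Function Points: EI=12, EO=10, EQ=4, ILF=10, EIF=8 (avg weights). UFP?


UFP = EI*4 + EO*5 + EQ*4 + ILF*10 + EIF*7
UFP = 12*4 + 10*5 + 4*4 + 10*10 + 8*7
UFP = 48 + 50 + 16 + 100 + 56
UFP = 270

270


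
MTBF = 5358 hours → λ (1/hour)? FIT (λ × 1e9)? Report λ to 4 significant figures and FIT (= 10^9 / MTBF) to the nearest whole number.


Formula: λ = 1 / MTBF; FIT = λ × 1e9 = 1e9 / MTBF
λ = 1 / 5358 ≈ 1.866e-04 failures/hour
FIT = 1e9 / 5358 ≈ 186637 failures per 1e9 hours (nearest whole number)

λ = 1.866e-04 /h, FIT = 186637


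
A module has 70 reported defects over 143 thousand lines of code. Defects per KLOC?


Defect density = defects / KLOC
Defect density = 70 / 143
Defect density = 0.49 defects/KLOC

0.49 defects/KLOC


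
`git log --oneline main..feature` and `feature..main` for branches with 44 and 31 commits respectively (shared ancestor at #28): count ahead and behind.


Common ancestor: commit #28
feature commits after divergence: 44 - 28 = 16
main commits after divergence: 31 - 28 = 3
feature is 16 commits ahead of main
main is 3 commits ahead of feature

feature ahead: 16, main ahead: 3


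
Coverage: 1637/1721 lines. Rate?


Coverage = covered / total * 100
Coverage = 1637 / 1721 * 100
Coverage = 95.12%

95.12%


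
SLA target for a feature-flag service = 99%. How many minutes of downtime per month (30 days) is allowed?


Formula: allowed downtime = period * (100 - SLA) / 100
Period (month (30 days)) = 43200 minutes
Unavailability fraction = (100 - 99.0) / 100
Allowed downtime = 43200 * (100 - 99.0) / 100
Allowed downtime = 432.0 minutes

432.0 minutes


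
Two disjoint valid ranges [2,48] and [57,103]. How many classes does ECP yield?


Valid ranges: [2,48] and [57,103]
Class 1: x < 2 — invalid
Class 2: 2 ≤ x ≤ 48 — valid
Class 3: 48 < x < 57 — invalid (gap between ranges)
Class 4: 57 ≤ x ≤ 103 — valid
Class 5: x > 103 — invalid
Total equivalence classes: 5

5 equivalence classes


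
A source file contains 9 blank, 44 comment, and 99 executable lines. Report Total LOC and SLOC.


Total LOC = blank + comment + code
Total LOC = 9 + 44 + 99 = 152
SLOC (source only) = code = 99

Total LOC: 152, SLOC: 99


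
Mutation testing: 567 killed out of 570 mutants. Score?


Mutation score = killed / total * 100
Mutation score = 567 / 570 * 100
Mutation score = 99.47%

99.47%


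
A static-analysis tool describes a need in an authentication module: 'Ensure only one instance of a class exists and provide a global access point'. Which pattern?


This matches the Singleton pattern

Singleton


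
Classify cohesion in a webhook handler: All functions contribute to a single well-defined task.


Reasoning: Best: single purpose
Type: Functional cohesion

Functional cohesion


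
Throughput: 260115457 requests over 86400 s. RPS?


Formula: throughput = requests / seconds
throughput = 260115457 / 86400
throughput = 3010.6 requests/second

3010.6 requests/second


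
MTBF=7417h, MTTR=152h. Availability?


Availability = MTBF / (MTBF + MTTR)
Availability = 7417 / (7417 + 152)
Availability = 7417 / 7569
Availability = 97.9918%

97.9918%


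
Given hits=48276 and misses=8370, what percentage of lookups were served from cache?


Formula: hit rate = hits / (hits + misses) * 100
hit rate = 48276 / (48276 + 8370) * 100
hit rate = 48276 / 56646 * 100
hit rate = 85.22%

85.22%


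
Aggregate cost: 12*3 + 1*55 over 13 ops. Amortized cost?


Formula: Amortized cost = Total cost / Operations
Total cost = (12 * 3) + (1 * 55)
Total cost = 36 + 55 = 91
Amortized = 91 / 13 = 7.0

7.0


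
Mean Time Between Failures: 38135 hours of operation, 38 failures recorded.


Formula: MTBF = Total operating time / Number of failures
MTBF = 38135 / 38
MTBF = 1003.55 hours

1003.55 hours


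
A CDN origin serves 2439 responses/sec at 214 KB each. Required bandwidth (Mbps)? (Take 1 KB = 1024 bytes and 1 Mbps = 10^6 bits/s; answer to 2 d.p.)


Formula: Mbps = payload_bytes * RPS * 8 / 1e6
Payload per request = 214 KB = 214 * 1024 = 219136 bytes
Total bytes/sec = 219136 * 2439 = 534472704
Total bits/sec = 534472704 * 8 = 4275781632
Mbps = 4275781632 / 1e6 = 4275.78

4275.78 Mbps


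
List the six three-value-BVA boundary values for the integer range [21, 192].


Range: [21, 192]
Boundaries: just below min, min, min+1, max-1, max, just above max
Values: [20, 21, 22, 191, 192, 193]

[20, 21, 22, 191, 192, 193]


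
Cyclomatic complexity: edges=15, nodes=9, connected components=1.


Formula: V(G) = E - N + 2P
V(G) = 15 - 9 + 2*1
V(G) = 6 + 2
V(G) = 8

8


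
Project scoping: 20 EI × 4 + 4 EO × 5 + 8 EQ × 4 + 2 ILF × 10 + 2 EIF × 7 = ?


UFP = EI*4 + EO*5 + EQ*4 + ILF*10 + EIF*7
UFP = 20*4 + 4*5 + 8*4 + 2*10 + 2*7
UFP = 80 + 20 + 32 + 20 + 14
UFP = 166

166


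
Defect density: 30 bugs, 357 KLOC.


Defect density = defects / KLOC
Defect density = 30 / 357
Defect density = 0.084 defects/KLOC

0.084 defects/KLOC


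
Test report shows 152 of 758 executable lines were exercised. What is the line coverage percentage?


Coverage = covered / total * 100
Coverage = 152 / 758 * 100
Coverage = 20.05%

20.05%


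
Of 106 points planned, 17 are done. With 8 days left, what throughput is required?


Formula: Required rate = Remaining points / Days left
Remaining = 106 - 17 = 89 points
Required rate = 89 / 8 = 11.13 points/day

11.13 points/day


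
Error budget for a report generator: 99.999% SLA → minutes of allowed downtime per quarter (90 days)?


Formula: allowed downtime = period * (100 - SLA) / 100
Period (quarter (90 days)) = 129600 minutes
Unavailability fraction = (100 - 99.999) / 100
Allowed downtime = 129600 * (100 - 99.999) / 100
Allowed downtime = 1.296 minutes

1.296 minutes


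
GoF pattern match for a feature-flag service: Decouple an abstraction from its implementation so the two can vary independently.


This matches the Bridge pattern

Bridge


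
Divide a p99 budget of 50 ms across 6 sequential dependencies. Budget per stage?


Formula: per_stage = total_budget / stages
per_stage = 50 / 6
per_stage = 8.33 ms

8.33 ms


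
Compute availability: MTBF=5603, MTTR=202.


Availability = MTBF / (MTBF + MTTR)
Availability = 5603 / (5603 + 202)
Availability = 5603 / 5805
Availability = 96.5202%

96.5202%


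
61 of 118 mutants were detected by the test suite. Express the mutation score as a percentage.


Mutation score = killed / total * 100
Mutation score = 61 / 118 * 100
Mutation score = 51.69%

51.69%


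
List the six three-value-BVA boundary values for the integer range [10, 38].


Range: [10, 38]
Boundaries: just below min, min, min+1, max-1, max, just above max
Values: [9, 10, 11, 37, 38, 39]

[9, 10, 11, 37, 38, 39]


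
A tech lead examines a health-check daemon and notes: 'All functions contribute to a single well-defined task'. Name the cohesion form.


Reasoning: Best: single purpose
Type: Functional cohesion

Functional cohesion


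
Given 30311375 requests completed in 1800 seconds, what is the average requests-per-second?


Formula: throughput = requests / seconds
throughput = 30311375 / 1800
throughput = 16839.65 requests/second

16839.65 requests/second


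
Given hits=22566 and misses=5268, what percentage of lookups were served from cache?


Formula: hit rate = hits / (hits + misses) * 100
hit rate = 22566 / (22566 + 5268) * 100
hit rate = 22566 / 27834 * 100
hit rate = 81.07%

81.07%


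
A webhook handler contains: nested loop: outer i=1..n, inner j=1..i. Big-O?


Reasoning: triangle: n(n+1)/2 ~ n^2/2
Complexity: O(n^2)

O(n^2)


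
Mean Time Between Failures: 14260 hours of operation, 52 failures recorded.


Formula: MTBF = Total operating time / Number of failures
MTBF = 14260 / 52
MTBF = 274.23 hours

274.23 hours


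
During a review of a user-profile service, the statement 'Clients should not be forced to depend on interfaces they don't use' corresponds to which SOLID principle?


This describes the Interface Segregation Principle (ISP)

Interface Segregation Principle (ISP)


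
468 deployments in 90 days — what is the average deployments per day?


Formula: deployments per day = releases / days
= 468 / 90
= 5.2 deploys/day
(equivalently, 36.4 deploys/week)

5.2 deploys/day


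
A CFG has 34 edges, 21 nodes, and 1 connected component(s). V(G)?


Formula: V(G) = E - N + 2P
V(G) = 34 - 21 + 2*1
V(G) = 13 + 2
V(G) = 15

15


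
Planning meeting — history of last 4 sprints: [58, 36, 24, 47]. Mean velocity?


Formula: Avg velocity = Total points / Number of sprints
Points: [58, 36, 24, 47]
Sum = 58 + 36 + 24 + 47 = 165
Avg velocity = 165 / 4 = 41.25 points/sprint

41.25 points/sprint


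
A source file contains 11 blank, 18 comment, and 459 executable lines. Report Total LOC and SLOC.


Total LOC = blank + comment + code
Total LOC = 11 + 18 + 459 = 488
SLOC (source only) = code = 459

Total LOC: 488, SLOC: 459


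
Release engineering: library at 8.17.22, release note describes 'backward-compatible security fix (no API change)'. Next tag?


Current: 8.17.22
Change category: 'backward-compatible security fix (no API change)' → patch bump
SemVer rule: patch bump → increment PATCH (MAJOR and MINOR unchanged)
New: 8.17.23

8.17.23


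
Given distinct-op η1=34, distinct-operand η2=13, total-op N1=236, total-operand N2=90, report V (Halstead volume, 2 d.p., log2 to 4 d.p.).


Formula: V = N * log2(η), where N = N1 + N2 and η = η1 + η2
η = 34 + 13 = 47
N = 236 + 90 = 326
log2(47) ≈ 5.5546
V = 326 * 5.5546 = 1810.80

1810.80


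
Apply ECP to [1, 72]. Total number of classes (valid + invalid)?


Valid range: [1, 72]
Class 1: x < 1 — invalid
Class 2: 1 ≤ x ≤ 72 — valid
Class 3: x > 72 — invalid
Total equivalence classes: 3

3 equivalence classes


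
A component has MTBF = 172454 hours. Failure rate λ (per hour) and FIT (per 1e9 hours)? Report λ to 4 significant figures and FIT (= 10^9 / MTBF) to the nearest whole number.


Formula: λ = 1 / MTBF; FIT = λ × 1e9 = 1e9 / MTBF
λ = 1 / 172454 ≈ 5.799e-06 failures/hour
FIT = 1e9 / 172454 ≈ 5799 failures per 1e9 hours (nearest whole number)

λ = 5.799e-06 /h, FIT = 5799


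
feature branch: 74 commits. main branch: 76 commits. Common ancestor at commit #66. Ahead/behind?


Common ancestor: commit #66
feature commits after divergence: 74 - 66 = 8
main commits after divergence: 76 - 66 = 10
feature is 8 commits ahead of main
main is 10 commits ahead of feature

feature ahead: 8, main ahead: 10


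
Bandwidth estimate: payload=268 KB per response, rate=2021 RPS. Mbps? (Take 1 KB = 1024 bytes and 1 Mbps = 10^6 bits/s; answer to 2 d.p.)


Formula: Mbps = payload_bytes * RPS * 8 / 1e6
Payload per request = 268 KB = 268 * 1024 = 274432 bytes
Total bytes/sec = 274432 * 2021 = 554627072
Total bits/sec = 554627072 * 8 = 4437016576
Mbps = 4437016576 / 1e6 = 4437.02

4437.02 Mbps


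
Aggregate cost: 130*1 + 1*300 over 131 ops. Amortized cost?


Formula: Amortized cost = Total cost / Operations
Total cost = (130 * 1) + (1 * 300)
Total cost = 130 + 300 = 430
Amortized = 430 / 131 = 3.2824

3.2824


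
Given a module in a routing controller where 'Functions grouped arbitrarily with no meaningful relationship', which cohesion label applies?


Reasoning: Worst: random grouping
Type: Coincidental cohesion

Coincidental cohesion


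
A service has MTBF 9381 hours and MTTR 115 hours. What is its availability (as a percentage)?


Availability = MTBF / (MTBF + MTTR)
Availability = 9381 / (9381 + 115)
Availability = 9381 / 9496
Availability = 98.789%

98.789%


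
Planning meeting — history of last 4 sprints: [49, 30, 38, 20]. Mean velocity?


Formula: Avg velocity = Total points / Number of sprints
Points: [49, 30, 38, 20]
Sum = 49 + 30 + 38 + 20 = 137
Avg velocity = 137 / 4 = 34.25 points/sprint

34.25 points/sprint


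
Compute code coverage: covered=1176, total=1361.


Coverage = covered / total * 100
Coverage = 1176 / 1361 * 100
Coverage = 86.41%

86.41%


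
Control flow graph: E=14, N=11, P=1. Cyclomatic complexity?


Formula: V(G) = E - N + 2P
V(G) = 14 - 11 + 2*1
V(G) = 3 + 2
V(G) = 5

5


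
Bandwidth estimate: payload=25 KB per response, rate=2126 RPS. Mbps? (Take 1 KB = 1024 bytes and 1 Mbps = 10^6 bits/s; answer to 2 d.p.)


Formula: Mbps = payload_bytes * RPS * 8 / 1e6
Payload per request = 25 KB = 25 * 1024 = 25600 bytes
Total bytes/sec = 25600 * 2126 = 54425600
Total bits/sec = 54425600 * 8 = 435404800
Mbps = 435404800 / 1e6 = 435.4

435.4 Mbps


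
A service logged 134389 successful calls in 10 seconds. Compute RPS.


Formula: throughput = requests / seconds
throughput = 134389 / 10
throughput = 13438.9 requests/second

13438.9 requests/second


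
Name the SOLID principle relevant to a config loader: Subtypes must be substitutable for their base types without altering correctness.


This describes the Liskov Substitution Principle (LSP)

Liskov Substitution Principle (LSP)


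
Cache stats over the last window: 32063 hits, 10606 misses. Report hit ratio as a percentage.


Formula: hit rate = hits / (hits + misses) * 100
hit rate = 32063 / (32063 + 10606) * 100
hit rate = 32063 / 42669 * 100
hit rate = 75.14%

75.14%


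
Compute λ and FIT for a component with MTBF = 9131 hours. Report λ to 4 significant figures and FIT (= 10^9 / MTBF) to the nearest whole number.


Formula: λ = 1 / MTBF; FIT = λ × 1e9 = 1e9 / MTBF
λ = 1 / 9131 ≈ 1.095e-04 failures/hour
FIT = 1e9 / 9131 ≈ 109517 failures per 1e9 hours (nearest whole number)

λ = 1.095e-04 /h, FIT = 109517


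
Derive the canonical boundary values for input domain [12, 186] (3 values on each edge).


Range: [12, 186]
Boundaries: just below min, min, min+1, max-1, max, just above max
Values: [11, 12, 13, 185, 186, 187]

[11, 12, 13, 185, 186, 187]


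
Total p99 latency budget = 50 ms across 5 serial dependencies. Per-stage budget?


Formula: per_stage = total_budget / stages
per_stage = 50 / 5
per_stage = 10.0 ms

10.0 ms


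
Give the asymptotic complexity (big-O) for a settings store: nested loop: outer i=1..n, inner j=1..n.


Reasoning: n iterations times n iterations
Complexity: O(n^2)

O(n^2)


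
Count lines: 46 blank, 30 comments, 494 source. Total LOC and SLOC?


Total LOC = blank + comment + code
Total LOC = 46 + 30 + 494 = 570
SLOC (source only) = code = 494

Total LOC: 570, SLOC: 494


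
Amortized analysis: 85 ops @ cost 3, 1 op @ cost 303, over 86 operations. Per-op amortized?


Formula: Amortized cost = Total cost / Operations
Total cost = (85 * 3) + (1 * 303)
Total cost = 255 + 303 = 558
Amortized = 558 / 86 = 6.4884

6.4884


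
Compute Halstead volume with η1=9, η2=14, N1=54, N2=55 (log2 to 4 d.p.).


Formula: V = N * log2(η), where N = N1 + N2 and η = η1 + η2
η = 9 + 14 = 23
N = 54 + 55 = 109
log2(23) ≈ 4.5236
V = 109 * 4.5236 = 493.07

493.07


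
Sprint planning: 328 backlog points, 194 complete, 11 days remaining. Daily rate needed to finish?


Formula: Required rate = Remaining points / Days left
Remaining = 328 - 194 = 134 points
Required rate = 134 / 11 = 12.18 points/day

12.18 points/day


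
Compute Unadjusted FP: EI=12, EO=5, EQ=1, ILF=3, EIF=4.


UFP = EI*4 + EO*5 + EQ*4 + ILF*10 + EIF*7
UFP = 12*4 + 5*5 + 1*4 + 3*10 + 4*7
UFP = 48 + 25 + 4 + 30 + 28
UFP = 135

135


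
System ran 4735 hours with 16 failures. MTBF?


Formula: MTBF = Total operating time / Number of failures
MTBF = 4735 / 16
MTBF = 295.94 hours

295.94 hours


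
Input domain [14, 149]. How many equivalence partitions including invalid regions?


Valid range: [14, 149]
Class 1: x < 14 — invalid
Class 2: 14 ≤ x ≤ 149 — valid
Class 3: x > 149 — invalid
Total equivalence classes: 3

3 equivalence classes


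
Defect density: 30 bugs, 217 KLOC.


Defect density = defects / KLOC
Defect density = 30 / 217
Defect density = 0.138 defects/KLOC

0.138 defects/KLOC


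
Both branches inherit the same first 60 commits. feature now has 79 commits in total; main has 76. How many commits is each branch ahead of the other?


Common ancestor: commit #60
feature commits after divergence: 79 - 60 = 19
main commits after divergence: 76 - 60 = 16
feature is 19 commits ahead of main
main is 16 commits ahead of feature

feature ahead: 19, main ahead: 16


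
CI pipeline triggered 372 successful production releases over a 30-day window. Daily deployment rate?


Formula: deployments per day = releases / days
= 372 / 30
= 12.4 deploys/day
(equivalently, 86.8 deploys/week)

12.4 deploys/day


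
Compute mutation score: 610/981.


Mutation score = killed / total * 100
Mutation score = 610 / 981 * 100
Mutation score = 62.18%

62.18%


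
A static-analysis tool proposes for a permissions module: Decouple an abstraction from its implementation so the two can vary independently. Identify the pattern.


This matches the Bridge pattern

Bridge


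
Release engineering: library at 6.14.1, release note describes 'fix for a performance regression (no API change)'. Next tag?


Current: 6.14.1
Change category: 'fix for a performance regression (no API change)' → patch bump
SemVer rule: patch bump → increment PATCH (MAJOR and MINOR unchanged)
New: 6.14.2

6.14.2


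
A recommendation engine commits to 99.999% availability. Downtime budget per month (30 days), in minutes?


Formula: allowed downtime = period * (100 - SLA) / 100
Period (month (30 days)) = 43200 minutes
Unavailability fraction = (100 - 99.999) / 100
Allowed downtime = 43200 * (100 - 99.999) / 100
Allowed downtime = 0.432 minutes

0.432 minutes


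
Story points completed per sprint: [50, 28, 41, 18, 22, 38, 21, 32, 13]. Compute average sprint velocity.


Formula: Avg velocity = Total points / Number of sprints
Points: [50, 28, 41, 18, 22, 38, 21, 32, 13]
Sum = 50 + 28 + 41 + 18 + 22 + 38 + 21 + 32 + 13 = 263
Avg velocity = 263 / 9 = 29.22 points/sprint

29.22 points/sprint


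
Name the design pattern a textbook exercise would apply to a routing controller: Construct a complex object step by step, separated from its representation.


This matches the Builder pattern

Builder


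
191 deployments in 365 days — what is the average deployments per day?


Formula: deployments per day = releases / days
= 191 / 365
= 0.523 deploys/day
(equivalently, 3.66 deploys/week)

0.523 deploys/day


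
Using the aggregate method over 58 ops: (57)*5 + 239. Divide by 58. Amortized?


Formula: Amortized cost = Total cost / Operations
Total cost = (57 * 5) + (1 * 239)
Total cost = 285 + 239 = 524
Amortized = 524 / 58 = 9.0345

9.0345


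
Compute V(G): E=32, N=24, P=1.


Formula: V(G) = E - N + 2P
V(G) = 32 - 24 + 2*1
V(G) = 8 + 2
V(G) = 10

10


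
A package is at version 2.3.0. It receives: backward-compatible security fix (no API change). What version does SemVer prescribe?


Current: 2.3.0
Change category: 'backward-compatible security fix (no API change)' → patch bump
SemVer rule: patch bump → increment PATCH (MAJOR and MINOR unchanged)
New: 2.3.1

2.3.1


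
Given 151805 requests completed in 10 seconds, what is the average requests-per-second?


Formula: throughput = requests / seconds
throughput = 151805 / 10
throughput = 15180.5 requests/second

15180.5 requests/second


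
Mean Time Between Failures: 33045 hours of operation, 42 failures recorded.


Formula: MTBF = Total operating time / Number of failures
MTBF = 33045 / 42
MTBF = 786.79 hours

786.79 hours


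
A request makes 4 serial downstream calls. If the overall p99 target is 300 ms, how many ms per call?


Formula: per_stage = total_budget / stages
per_stage = 300 / 4
per_stage = 75.0 ms

75.0 ms


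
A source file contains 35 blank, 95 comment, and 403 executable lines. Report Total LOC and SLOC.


Total LOC = blank + comment + code
Total LOC = 35 + 95 + 403 = 533
SLOC (source only) = code = 403

Total LOC: 533, SLOC: 403


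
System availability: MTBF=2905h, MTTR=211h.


Availability = MTBF / (MTBF + MTTR)
Availability = 2905 / (2905 + 211)
Availability = 2905 / 3116
Availability = 93.2285%

93.2285%


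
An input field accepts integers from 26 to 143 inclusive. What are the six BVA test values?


Range: [26, 143]
Boundaries: just below min, min, min+1, max-1, max, just above max
Values: [25, 26, 27, 142, 143, 144]

[25, 26, 27, 142, 143, 144]


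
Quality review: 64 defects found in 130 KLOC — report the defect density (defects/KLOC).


Defect density = defects / KLOC
Defect density = 64 / 130
Defect density = 0.492 defects/KLOC

0.492 defects/KLOC


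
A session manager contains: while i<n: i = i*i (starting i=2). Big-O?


Reasoning: squaring drives double-exponential growth; iterations ~ log log n
Complexity: O(log log n)

O(log log n)


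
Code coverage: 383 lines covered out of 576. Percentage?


Coverage = covered / total * 100
Coverage = 383 / 576 * 100
Coverage = 66.49%

66.49%


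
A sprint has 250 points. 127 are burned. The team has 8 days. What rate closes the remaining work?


Formula: Required rate = Remaining points / Days left
Remaining = 250 - 127 = 123 points
Required rate = 123 / 8 = 15.38 points/day

15.38 points/day


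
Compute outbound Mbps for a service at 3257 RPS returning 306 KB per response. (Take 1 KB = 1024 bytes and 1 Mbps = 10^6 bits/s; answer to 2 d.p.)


Formula: Mbps = payload_bytes * RPS * 8 / 1e6
Payload per request = 306 KB = 306 * 1024 = 313344 bytes
Total bytes/sec = 313344 * 3257 = 1020561408
Total bits/sec = 1020561408 * 8 = 8164491264
Mbps = 8164491264 / 1e6 = 8164.49

8164.49 Mbps


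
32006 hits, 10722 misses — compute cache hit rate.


Formula: hit rate = hits / (hits + misses) * 100
hit rate = 32006 / (32006 + 10722) * 100
hit rate = 32006 / 42728 * 100
hit rate = 74.91%

74.91%


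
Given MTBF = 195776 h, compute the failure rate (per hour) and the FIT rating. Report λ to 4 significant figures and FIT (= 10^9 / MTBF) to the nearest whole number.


Formula: λ = 1 / MTBF; FIT = λ × 1e9 = 1e9 / MTBF
λ = 1 / 195776 ≈ 5.108e-06 failures/hour
FIT = 1e9 / 195776 ≈ 5108 failures per 1e9 hours (nearest whole number)

λ = 5.108e-06 /h, FIT = 5108


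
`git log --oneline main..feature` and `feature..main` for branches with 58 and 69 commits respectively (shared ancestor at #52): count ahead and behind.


Common ancestor: commit #52
feature commits after divergence: 58 - 52 = 6
main commits after divergence: 69 - 52 = 17
feature is 6 commits ahead of main
main is 17 commits ahead of feature

feature ahead: 6, main ahead: 17


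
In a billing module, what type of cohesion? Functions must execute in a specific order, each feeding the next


Reasoning: Output of one is input to next
Type: Sequential cohesion

Sequential cohesion


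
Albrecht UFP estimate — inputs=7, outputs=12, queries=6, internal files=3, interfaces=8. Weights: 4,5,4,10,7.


UFP = EI*4 + EO*5 + EQ*4 + ILF*10 + EIF*7
UFP = 7*4 + 12*5 + 6*4 + 3*10 + 8*7
UFP = 28 + 60 + 24 + 30 + 56
UFP = 198

198


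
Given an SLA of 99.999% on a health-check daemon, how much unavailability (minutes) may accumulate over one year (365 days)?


Formula: allowed downtime = period * (100 - SLA) / 100
Period (year (365 days)) = 525600 minutes
Unavailability fraction = (100 - 99.999) / 100
Allowed downtime = 525600 * (100 - 99.999) / 100
Allowed downtime = 5.256 minutes

5.256 minutes


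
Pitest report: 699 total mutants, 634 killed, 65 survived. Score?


Mutation score = killed / total * 100
Mutation score = 634 / 699 * 100
Mutation score = 90.7%

90.7%


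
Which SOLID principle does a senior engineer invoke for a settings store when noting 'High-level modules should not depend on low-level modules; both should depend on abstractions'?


This describes the Dependency Inversion Principle (DIP)

Dependency Inversion Principle (DIP)


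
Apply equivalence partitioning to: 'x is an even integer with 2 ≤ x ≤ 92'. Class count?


Constraint: even integers in [2, 92]
Class 1: x < 2 — out-of-range invalid
Class 2: x in [2,92] but odd — wrong type invalid
Class 3: x in [2,92] and even — valid
Class 4: x > 92 — out-of-range invalid
Total equivalence classes: 4

4 equivalence classes


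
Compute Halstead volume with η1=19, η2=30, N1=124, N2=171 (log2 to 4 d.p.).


Formula: V = N * log2(η), where N = N1 + N2 and η = η1 + η2
η = 19 + 30 = 49
N = 124 + 171 = 295
log2(49) ≈ 5.6147
V = 295 * 5.6147 = 1656.34

1656.34


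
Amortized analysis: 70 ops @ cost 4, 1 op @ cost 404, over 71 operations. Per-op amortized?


Formula: Amortized cost = Total cost / Operations
Total cost = (70 * 4) + (1 * 404)
Total cost = 280 + 404 = 684
Amortized = 684 / 71 = 9.6338

9.6338


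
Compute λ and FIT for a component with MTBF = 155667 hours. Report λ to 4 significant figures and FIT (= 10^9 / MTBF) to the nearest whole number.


Formula: λ = 1 / MTBF; FIT = λ × 1e9 = 1e9 / MTBF
λ = 1 / 155667 ≈ 6.424e-06 failures/hour
FIT = 1e9 / 155667 ≈ 6424 failures per 1e9 hours (nearest whole number)

λ = 6.424e-06 /h, FIT = 6424


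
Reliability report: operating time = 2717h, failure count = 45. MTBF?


Formula: MTBF = Total operating time / Number of failures
MTBF = 2717 / 45
MTBF = 60.38 hours

60.38 hours


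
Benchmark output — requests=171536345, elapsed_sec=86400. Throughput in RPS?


Formula: throughput = requests / seconds
throughput = 171536345 / 86400
throughput = 1985.37 requests/second

1985.37 requests/second


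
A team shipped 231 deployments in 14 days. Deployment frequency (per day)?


Formula: deployments per day = releases / days
= 231 / 14
= 16.5 deploys/day
(equivalently, 115.5 deploys/week)

16.5 deploys/day


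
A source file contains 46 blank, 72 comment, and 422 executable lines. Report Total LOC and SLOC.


Total LOC = blank + comment + code
Total LOC = 46 + 72 + 422 = 540
SLOC (source only) = code = 422

Total LOC: 540, SLOC: 422


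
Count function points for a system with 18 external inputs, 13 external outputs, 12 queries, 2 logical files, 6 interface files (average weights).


UFP = EI*4 + EO*5 + EQ*4 + ILF*10 + EIF*7
UFP = 18*4 + 13*5 + 12*4 + 2*10 + 6*7
UFP = 72 + 65 + 48 + 20 + 42
UFP = 247

247


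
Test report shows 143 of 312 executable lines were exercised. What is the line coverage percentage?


Coverage = covered / total * 100
Coverage = 143 / 312 * 100
Coverage = 45.83%

45.83%


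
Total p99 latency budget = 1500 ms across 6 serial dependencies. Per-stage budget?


Formula: per_stage = total_budget / stages
per_stage = 1500 / 6
per_stage = 250.0 ms

250.0 ms


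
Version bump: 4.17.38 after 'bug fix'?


Current: 4.17.38
Change category: 'bug fix' → patch bump
SemVer rule: patch bump → increment PATCH (MAJOR and MINOR unchanged)
New: 4.17.39

4.17.39


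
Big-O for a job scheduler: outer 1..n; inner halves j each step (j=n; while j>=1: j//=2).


Reasoning: n times log n
Complexity: O(n log n)

O(n log n)


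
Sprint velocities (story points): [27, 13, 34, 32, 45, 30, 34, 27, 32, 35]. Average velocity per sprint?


Formula: Avg velocity = Total points / Number of sprints
Points: [27, 13, 34, 32, 45, 30, 34, 27, 32, 35]
Sum = 27 + 13 + 34 + 32 + 45 + 30 + 34 + 27 + 32 + 35 = 309
Avg velocity = 309 / 10 = 30.9 points/sprint

30.9 points/sprint


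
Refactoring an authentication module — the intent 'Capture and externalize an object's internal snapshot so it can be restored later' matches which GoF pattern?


This matches the Memento pattern

Memento


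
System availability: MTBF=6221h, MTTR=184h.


Availability = MTBF / (MTBF + MTTR)
Availability = 6221 / (6221 + 184)
Availability = 6221 / 6405
Availability = 97.1272%

97.1272%


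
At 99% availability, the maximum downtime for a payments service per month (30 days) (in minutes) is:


Formula: allowed downtime = period * (100 - SLA) / 100
Period (month (30 days)) = 43200 minutes
Unavailability fraction = (100 - 99.0) / 100
Allowed downtime = 43200 * (100 - 99.0) / 100
Allowed downtime = 432.0 minutes

432.0 minutes


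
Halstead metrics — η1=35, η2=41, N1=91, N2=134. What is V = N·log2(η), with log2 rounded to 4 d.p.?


Formula: V = N * log2(η), where N = N1 + N2 and η = η1 + η2
η = 35 + 41 = 76
N = 91 + 134 = 225
log2(76) ≈ 6.2479
V = 225 * 6.2479 = 1405.78

1405.78


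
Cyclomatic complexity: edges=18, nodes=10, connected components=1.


Formula: V(G) = E - N + 2P
V(G) = 18 - 10 + 2*1
V(G) = 8 + 2
V(G) = 10

10


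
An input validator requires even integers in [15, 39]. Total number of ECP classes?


Constraint: even integers in [15, 39]
Class 1: x < 15 — out-of-range invalid
Class 2: x in [15,39] but odd — wrong type invalid
Class 3: x in [15,39] and even — valid
Class 4: x > 39 — out-of-range invalid
Total equivalence classes: 4

4 equivalence classes


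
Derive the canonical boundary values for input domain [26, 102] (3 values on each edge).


Range: [26, 102]
Boundaries: just below min, min, min+1, max-1, max, just above max
Values: [25, 26, 27, 101, 102, 103]

[25, 26, 27, 101, 102, 103]


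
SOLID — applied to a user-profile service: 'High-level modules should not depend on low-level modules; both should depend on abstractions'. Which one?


This describes the Dependency Inversion Principle (DIP)

Dependency Inversion Principle (DIP)


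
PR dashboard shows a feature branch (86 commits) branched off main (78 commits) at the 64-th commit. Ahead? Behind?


Common ancestor: commit #64
feature commits after divergence: 86 - 64 = 22
main commits after divergence: 78 - 64 = 14
feature is 22 commits ahead of main
main is 14 commits ahead of feature

feature ahead: 22, main ahead: 14
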